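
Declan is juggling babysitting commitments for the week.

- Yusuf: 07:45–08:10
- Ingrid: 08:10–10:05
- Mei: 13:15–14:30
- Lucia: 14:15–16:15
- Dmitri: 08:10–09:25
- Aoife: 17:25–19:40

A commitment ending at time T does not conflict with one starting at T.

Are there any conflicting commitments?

Yes

Sorted by start: Yusuf, Ingrid, Dmitri, Mei, Lucia, Aoife.
Ingrid starts exactly when Yusuf ends (back-to-back, no overlap); Yusuf is clear from here.
Dmitri starts before Ingrid ends → Ingrid and Dmitri overlap.
That's a conflict, so the schedule is not conflict-free.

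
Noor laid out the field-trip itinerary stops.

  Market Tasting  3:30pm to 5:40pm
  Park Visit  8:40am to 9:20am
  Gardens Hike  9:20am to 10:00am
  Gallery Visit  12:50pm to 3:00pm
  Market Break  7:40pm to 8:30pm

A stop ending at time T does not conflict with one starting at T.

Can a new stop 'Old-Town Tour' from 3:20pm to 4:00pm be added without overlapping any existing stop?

Park Visit: ends 9:20am at or before Old-Town Tour starts 3:20pm → clear.
Gardens Hike: ends 10:00am at or before Old-Town Tour starts 3:20pm → clear.
Gallery Visit: ends 3:00pm at or before Old-Town Tour starts 3:20pm → clear.
Market Tasting: starts 3:30pm before Old-Town Tour ends 4:00pm, and ends 5:40pm after Old-Town Tour starts 3:20pm → overlap.
Market Break: starts 7:40pm at or after Old-Town Tour ends 4:00pm → clear.
Old-Town Tour overlaps Market Tasting.

No — it overlaps Market Tasting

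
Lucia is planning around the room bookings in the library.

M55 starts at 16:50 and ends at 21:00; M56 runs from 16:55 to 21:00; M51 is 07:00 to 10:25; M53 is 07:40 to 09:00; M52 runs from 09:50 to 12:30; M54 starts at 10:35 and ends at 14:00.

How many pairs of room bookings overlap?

Sorted by start: M51, M53, M52, M54, M55, M56.
M53 starts before M51 ends → M51 and M53 overlap.
M52 starts before M51 ends → M51 and M52 overlap.
M54 starts after M51 ends, so M51 has no further overlaps.
M52 starts after M53 ends, so M53 has no further overlaps.
M54 starts before M52 ends → M52 and M54 overlap.
M55 starts after M52 ends, so M52 has no further overlaps.
M55 starts after M54 ends, so M54 has no further overlaps.
M56 starts before M55 ends → M55 and M56 overlap.
Overlapping pairs: M51 & M52, M51 & M53, M52 & M54, M55 & M56 — 4 in total.

4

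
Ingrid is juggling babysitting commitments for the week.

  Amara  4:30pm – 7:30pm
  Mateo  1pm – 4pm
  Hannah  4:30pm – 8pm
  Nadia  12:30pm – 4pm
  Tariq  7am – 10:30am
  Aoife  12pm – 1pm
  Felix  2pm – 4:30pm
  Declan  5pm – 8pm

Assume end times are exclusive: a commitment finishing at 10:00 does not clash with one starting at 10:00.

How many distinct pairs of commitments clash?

7

Two intervals overlap when each starts before the other ends.
Sorted by start: Tariq, Aoife, Nadia, Mateo, Felix, Hannah, Amara, Declan.
Aoife starts after Tariq ends, so Tariq has no further overlaps.
Nadia starts before Aoife ends → Aoife and Nadia overlap.
Mateo starts exactly when Aoife ends (back-to-back, no overlap), so Aoife has no further overlaps.
Mateo starts before Nadia ends → Nadia and Mateo overlap.
Felix starts before Nadia ends → Nadia and Felix overlap.
Hannah starts after Nadia ends, so Nadia has no further overlaps.
Felix starts before Mateo ends → Mateo and Felix overlap.
Hannah starts after Mateo ends, so Mateo has no further overlaps.
Hannah starts exactly when Felix ends (back-to-back, no overlap), so Felix has no further overlaps.
Amara starts before Hannah ends → Hannah and Amara overlap.
Declan starts before Hannah ends → Hannah and Declan overlap.
Declan starts before Amara ends → Amara and Declan overlap.
Overlapping pairs: Amara & Declan, Amara & Hannah, Aoife & Nadia, Declan & Hannah, Felix & Mateo, Felix & Nadia, Mateo & Nadia — 7 in total.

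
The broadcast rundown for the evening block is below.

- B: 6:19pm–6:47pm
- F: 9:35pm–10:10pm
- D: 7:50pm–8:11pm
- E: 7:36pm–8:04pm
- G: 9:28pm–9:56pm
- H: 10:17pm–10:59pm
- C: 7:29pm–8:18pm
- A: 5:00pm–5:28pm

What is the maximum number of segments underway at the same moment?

3

Walk through starts and ends in time order (an end at T is processed before a start at T):
5:00pm start A → 1
5:28pm end A → 0
6:19pm start B → 1
6:47pm end B → 0
7:29pm start C → 1
7:36pm start E → 2
7:50pm start D → 3
8:04pm end E → 2
8:11pm end D → 1
8:18pm end C → 0
9:28pm start G → 1
9:35pm start F → 2
9:56pm end G → 1
10:10pm end F → 0
10:17pm start H → 1
10:59pm end H → 0
Peak is 3, at 7:50pm (C, D, E).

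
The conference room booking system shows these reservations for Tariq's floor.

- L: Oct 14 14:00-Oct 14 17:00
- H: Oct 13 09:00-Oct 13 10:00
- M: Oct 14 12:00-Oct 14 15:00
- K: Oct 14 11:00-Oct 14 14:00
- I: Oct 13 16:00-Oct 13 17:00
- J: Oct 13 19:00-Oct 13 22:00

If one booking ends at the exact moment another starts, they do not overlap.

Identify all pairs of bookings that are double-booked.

Sorted by start: H, I, J, K, M, L.
I starts after H ends — done with H.
J starts after I ends — done with I.
K starts after J ends — done with J.
M starts before K ends → K and M overlap.
L starts exactly when K ends (back-to-back, no overlap).
L starts before M ends → M and L overlap.

K & M, L & M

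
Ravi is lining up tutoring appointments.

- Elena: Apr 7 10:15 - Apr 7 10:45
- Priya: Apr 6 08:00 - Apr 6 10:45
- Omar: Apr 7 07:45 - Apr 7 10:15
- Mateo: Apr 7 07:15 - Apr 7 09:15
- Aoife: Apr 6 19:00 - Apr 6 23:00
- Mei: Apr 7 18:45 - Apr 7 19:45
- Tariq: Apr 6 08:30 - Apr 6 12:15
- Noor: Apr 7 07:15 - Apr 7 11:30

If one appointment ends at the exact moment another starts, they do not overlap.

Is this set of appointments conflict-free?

Check each pair: they overlap iff neither finishes before the other starts.
Sorted by start: Priya, Tariq, Aoife, Mateo, Noor, Omar, Elena, Mei.
Tariq starts before Priya ends → Priya and Tariq overlap.
That's a conflict, so the schedule is not conflict-free.

No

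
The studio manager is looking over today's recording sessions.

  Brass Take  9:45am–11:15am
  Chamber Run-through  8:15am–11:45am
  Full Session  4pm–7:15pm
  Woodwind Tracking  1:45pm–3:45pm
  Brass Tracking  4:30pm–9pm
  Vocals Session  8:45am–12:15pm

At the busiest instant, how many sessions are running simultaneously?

3

Sort all start/end points and keep a running count:
8:15am start Chamber Run-through → 1
8:45am start Vocals Session → 2
9:45am start Brass Take → 3
11:15am end Brass Take → 2
11:45am end Chamber Run-through → 1
12:15pm end Vocals Session → 0
1:45pm start Woodwind Tracking → 1
3:45pm end Woodwind Tracking → 0
4pm start Full Session → 1
4:30pm start Brass Tracking → 2
7:15pm end Full Session → 1
9pm end Brass Tracking → 0
Peak is 3, at 9:45am (Brass Take, Chamber Run-through, Vocals Session).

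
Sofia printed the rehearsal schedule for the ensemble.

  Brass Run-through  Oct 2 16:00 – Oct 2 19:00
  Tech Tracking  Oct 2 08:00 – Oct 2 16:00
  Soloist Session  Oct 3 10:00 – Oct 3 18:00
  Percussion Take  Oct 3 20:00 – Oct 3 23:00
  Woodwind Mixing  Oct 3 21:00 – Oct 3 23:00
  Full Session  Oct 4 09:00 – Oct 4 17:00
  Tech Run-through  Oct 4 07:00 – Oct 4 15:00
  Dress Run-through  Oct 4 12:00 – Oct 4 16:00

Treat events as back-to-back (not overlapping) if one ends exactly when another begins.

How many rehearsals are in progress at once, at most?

Walk through starts and ends in time order (an end at T is processed before a start at T):
Oct 2 08:00 start Tech Tracking → 1
Oct 2 16:00 end Tech Tracking → 0
Oct 2 16:00 start Brass Run-through → 1
Oct 2 19:00 end Brass Run-through → 0
Oct 3 10:00 start Soloist Session → 1
Oct 3 18:00 end Soloist Session → 0
Oct 3 20:00 start Percussion Take → 1
Oct 3 21:00 start Woodwind Mixing → 2
Oct 3 23:00 end Percussion Take → 1
Oct 3 23:00 end Woodwind Mixing → 0
Oct 4 07:00 start Tech Run-through → 1
Oct 4 09:00 start Full Session → 2
Oct 4 12:00 start Dress Run-through → 3
Oct 4 15:00 end Tech Run-through → 2
Oct 4 16:00 end Dress Run-through → 1
Oct 4 17:00 end Full Session → 0
Peak is 3, at Oct 4 12:00 (Dress Run-through, Full Session, Tech Run-through).

3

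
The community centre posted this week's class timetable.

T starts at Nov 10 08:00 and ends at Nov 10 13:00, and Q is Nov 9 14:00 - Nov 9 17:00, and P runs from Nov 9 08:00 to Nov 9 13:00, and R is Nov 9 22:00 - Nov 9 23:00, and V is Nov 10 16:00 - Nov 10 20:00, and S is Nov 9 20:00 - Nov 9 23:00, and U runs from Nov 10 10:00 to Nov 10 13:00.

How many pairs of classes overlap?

2

Check each pair: they overlap iff neither finishes before the other starts.
Sorted by start: P, Q, S, R, T, U, V.
Q starts after P ends, so nothing later overlaps P either.
S starts after Q ends, so nothing later overlaps Q either.
R starts before S ends → S and R overlap.
T starts after S ends, so nothing later overlaps S either.
T starts after R ends, so nothing later overlaps R either.
U starts before T ends → T and U overlap.
V starts after T ends.
V starts after U ends.
Overlapping pairs: R & S, T & U — 2 in total.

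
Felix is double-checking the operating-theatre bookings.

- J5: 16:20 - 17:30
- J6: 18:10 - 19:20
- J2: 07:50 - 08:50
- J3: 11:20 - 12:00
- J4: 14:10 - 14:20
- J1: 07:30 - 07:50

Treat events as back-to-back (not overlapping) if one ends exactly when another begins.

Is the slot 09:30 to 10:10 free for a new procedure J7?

J1: ends 07:50 at or before J7 starts 09:30 → clear.
J2: ends 08:50 at or before J7 starts 09:30 → clear.
J3: starts 11:20 at or after J7 ends 10:10 → clear.
J4: starts 14:10 at or after J7 ends 10:10 → clear.
J5: starts 16:20 at or after J7 ends 10:10 → clear.
J6: starts 18:10 at or after J7 ends 10:10 → clear.

Yes — the slot is free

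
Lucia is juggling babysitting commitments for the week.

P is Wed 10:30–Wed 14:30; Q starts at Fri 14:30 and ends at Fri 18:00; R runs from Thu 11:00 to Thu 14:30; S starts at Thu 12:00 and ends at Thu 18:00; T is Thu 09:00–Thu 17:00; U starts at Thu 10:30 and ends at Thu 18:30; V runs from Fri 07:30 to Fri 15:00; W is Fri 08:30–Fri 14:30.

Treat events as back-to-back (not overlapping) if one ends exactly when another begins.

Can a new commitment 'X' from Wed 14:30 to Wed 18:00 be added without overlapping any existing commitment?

Yes — the slot is free

P: ends Wed 14:30 at or before X starts Wed 14:30 → clear.
T: starts Thu 09:00 at or after X ends Wed 18:00 → clear.
U: starts Thu 10:30 at or after X ends Wed 18:00 → clear.
R: starts Thu 11:00 at or after X ends Wed 18:00 → clear.
S: starts Thu 12:00 at or after X ends Wed 18:00 → clear.
V: starts Fri 07:30 at or after X ends Wed 18:00 → clear.
W: starts Fri 08:30 at or after X ends Wed 18:00 → clear.
Q: starts Fri 14:30 at or after X ends Wed 18:00 → clear.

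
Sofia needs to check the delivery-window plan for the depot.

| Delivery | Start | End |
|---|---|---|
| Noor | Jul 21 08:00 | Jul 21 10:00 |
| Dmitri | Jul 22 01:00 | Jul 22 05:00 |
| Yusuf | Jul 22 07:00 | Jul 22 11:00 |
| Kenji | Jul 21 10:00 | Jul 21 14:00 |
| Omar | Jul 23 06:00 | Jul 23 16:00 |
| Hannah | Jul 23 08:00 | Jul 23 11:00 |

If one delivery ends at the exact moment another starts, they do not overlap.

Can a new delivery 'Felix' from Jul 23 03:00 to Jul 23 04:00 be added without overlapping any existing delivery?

Noor: ends Jul 21 10:00 at or before Felix starts Jul 23 03:00 → clear.
Kenji: ends Jul 21 14:00 at or before Felix starts Jul 23 03:00 → clear.
Dmitri: ends Jul 22 05:00 at or before Felix starts Jul 23 03:00 → clear.
Yusuf: ends Jul 22 11:00 at or before Felix starts Jul 23 03:00 → clear.
Omar: starts Jul 23 06:00 at or after Felix ends Jul 23 04:00 → clear.
Hannah: starts Jul 23 08:00 at or after Felix ends Jul 23 04:00 → clear.

Yes — the slot is free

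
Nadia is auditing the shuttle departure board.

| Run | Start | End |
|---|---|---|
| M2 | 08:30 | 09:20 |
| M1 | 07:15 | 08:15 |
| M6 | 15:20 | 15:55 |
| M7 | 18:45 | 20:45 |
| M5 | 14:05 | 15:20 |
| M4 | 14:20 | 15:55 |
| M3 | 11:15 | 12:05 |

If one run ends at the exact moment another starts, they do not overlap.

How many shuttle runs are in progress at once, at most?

2

Walk through starts and ends in time order (an end at T is processed before a start at T):
07:15 start M1 → 1
08:15 end M1 → 0
08:30 start M2 → 1
09:20 end M2 → 0
11:15 start M3 → 1
12:05 end M3 → 0
14:05 start M5 → 1
14:20 start M4 → 2
15:20 end M5 → 1
15:20 start M6 → 2
15:55 end M4 → 1
15:55 end M6 → 0
18:45 start M7 → 1
20:45 end M7 → 0
Peak is 2, at 14:20 (M4, M5).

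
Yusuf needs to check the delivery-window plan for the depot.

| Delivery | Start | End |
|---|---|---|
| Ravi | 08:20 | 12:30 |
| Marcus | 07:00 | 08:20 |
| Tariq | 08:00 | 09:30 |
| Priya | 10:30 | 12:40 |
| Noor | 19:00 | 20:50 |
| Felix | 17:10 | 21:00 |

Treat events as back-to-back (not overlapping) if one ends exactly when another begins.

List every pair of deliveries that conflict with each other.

Felix & Noor, Marcus & Tariq, Priya & Ravi, Ravi & Tariq

Check each pair: they overlap iff neither finishes before the other starts.
Sorted by start: Marcus, Tariq, Ravi, Priya, Felix, Noor.
Tariq starts before Marcus ends → Marcus and Tariq overlap.
Ravi starts exactly when Marcus ends (back-to-back, no overlap) — done with Marcus.
Ravi starts before Tariq ends → Tariq and Ravi overlap.
Priya starts after Tariq ends — done with Tariq.
Priya starts before Ravi ends → Ravi and Priya overlap.
Felix starts after Ravi ends — done with Ravi.
Felix starts after Priya ends — done with Priya.
Noor starts before Felix ends → Felix and Noor overlap.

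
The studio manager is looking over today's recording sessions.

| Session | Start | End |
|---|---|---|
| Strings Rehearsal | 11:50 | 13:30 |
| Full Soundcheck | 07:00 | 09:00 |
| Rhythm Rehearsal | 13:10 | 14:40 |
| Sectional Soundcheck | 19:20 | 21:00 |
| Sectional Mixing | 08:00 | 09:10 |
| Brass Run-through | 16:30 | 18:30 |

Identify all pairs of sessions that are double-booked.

Full Soundcheck & Sectional Mixing, Rhythm Rehearsal & Strings Rehearsal

Sorted by start: Full Soundcheck, Sectional Mixing, Strings Rehearsal, Rhythm Rehearsal, Brass Run-through, Sectional Soundcheck.
Sectional Mixing starts before Full Soundcheck ends → Full Soundcheck and Sectional Mixing overlap.
Strings Rehearsal starts after Full Soundcheck ends; Full Soundcheck is clear from here.
Strings Rehearsal starts after Sectional Mixing ends; Sectional Mixing is clear from here.
Rhythm Rehearsal starts before Strings Rehearsal ends → Strings Rehearsal and Rhythm Rehearsal overlap.
Brass Run-through starts after Strings Rehearsal ends; Strings Rehearsal is clear from here.
Brass Run-through starts after Rhythm Rehearsal ends; Rhythm Rehearsal is clear from here.
Sectional Soundcheck starts after Brass Run-through ends.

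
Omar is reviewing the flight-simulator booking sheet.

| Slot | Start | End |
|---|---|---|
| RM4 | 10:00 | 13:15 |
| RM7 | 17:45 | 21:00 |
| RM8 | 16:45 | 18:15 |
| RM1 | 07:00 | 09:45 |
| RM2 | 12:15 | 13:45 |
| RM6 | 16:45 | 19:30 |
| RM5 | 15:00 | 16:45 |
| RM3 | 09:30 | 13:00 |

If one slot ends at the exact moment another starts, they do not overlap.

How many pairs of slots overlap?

7

Sorted by start: RM1, RM3, RM4, RM2, RM5, RM6, RM8, RM7.
RM3 starts before RM1 ends → RM1 and RM3 overlap.
RM4 starts after RM1 ends — done with RM1.
RM4 starts before RM3 ends → RM3 and RM4 overlap.
RM2 starts before RM3 ends → RM3 and RM2 overlap.
RM5 starts after RM3 ends — done with RM3.
RM2 starts before RM4 ends → RM4 and RM2 overlap.
RM5 starts after RM4 ends — done with RM4.
RM5 starts after RM2 ends — done with RM2.
RM6 starts exactly when RM5 ends (back-to-back, no overlap) — done with RM5.
RM8 starts before RM6 ends → RM6 and RM8 overlap.
RM7 starts before RM6 ends → RM6 and RM7 overlap.
RM7 starts before RM8 ends → RM8 and RM7 overlap.
Overlapping pairs: RM1 & RM3, RM2 & RM3, RM2 & RM4, RM3 & RM4, RM6 & RM7, RM6 & RM8, RM7 & RM8 — 7 in total.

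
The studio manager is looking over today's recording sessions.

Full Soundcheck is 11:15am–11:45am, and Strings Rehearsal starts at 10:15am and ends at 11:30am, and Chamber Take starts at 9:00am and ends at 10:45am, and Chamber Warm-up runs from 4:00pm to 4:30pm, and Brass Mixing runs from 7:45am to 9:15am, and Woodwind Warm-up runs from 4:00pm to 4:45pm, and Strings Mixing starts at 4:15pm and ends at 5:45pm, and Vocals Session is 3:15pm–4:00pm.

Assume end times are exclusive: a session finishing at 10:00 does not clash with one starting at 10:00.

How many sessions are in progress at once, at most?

3

Sweep the timeline, counting +1 at each start and −1 at each end (ends before starts at a tie):
7:45am start Brass Mixing → 1
9:00am start Chamber Take → 2
9:15am end Brass Mixing → 1
10:15am start Strings Rehearsal → 2
10:45am end Chamber Take → 1
11:15am start Full Soundcheck → 2
11:30am end Strings Rehearsal → 1
11:45am end Full Soundcheck → 0
3:15pm start Vocals Session → 1
4:00pm end Vocals Session → 0
4:00pm start Chamber Warm-up → 1
4:00pm start Woodwind Warm-up → 2
4:15pm start Strings Mixing → 3
4:30pm end Chamber Warm-up → 2
4:45pm end Woodwind Warm-up → 1
5:45pm end Strings Mixing → 0
Peak is 3, at 4:15pm (Chamber Warm-up, Strings Mixing, Woodwind Warm-up).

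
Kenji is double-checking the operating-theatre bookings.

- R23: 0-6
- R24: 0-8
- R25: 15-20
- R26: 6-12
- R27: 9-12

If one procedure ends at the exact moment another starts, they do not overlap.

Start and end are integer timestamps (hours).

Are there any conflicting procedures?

Yes

Two intervals overlap when each starts before the other ends.
Sorted by start: R23, R24, R26, R27, R25.
R24 starts before R23 ends → R23 and R24 overlap.
That's a conflict, so the schedule is not conflict-free.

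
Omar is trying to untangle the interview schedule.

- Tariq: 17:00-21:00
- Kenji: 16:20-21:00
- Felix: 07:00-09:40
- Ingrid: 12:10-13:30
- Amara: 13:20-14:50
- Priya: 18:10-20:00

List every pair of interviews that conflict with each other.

Sorted by start: Felix, Ingrid, Amara, Kenji, Tariq, Priya.
Ingrid starts after Felix ends, so Felix has no further overlaps.
Amara starts before Ingrid ends → Ingrid and Amara overlap.
Kenji starts after Ingrid ends, so Ingrid has no further overlaps.
Kenji starts after Amara ends, so Amara has no further overlaps.
Tariq starts before Kenji ends → Kenji and Tariq overlap.
Priya starts before Kenji ends → Kenji and Priya overlap.
Priya starts before Tariq ends → Tariq and Priya overlap.

Amara & Ingrid, Kenji & Priya, Kenji & Tariq, Priya & Tariq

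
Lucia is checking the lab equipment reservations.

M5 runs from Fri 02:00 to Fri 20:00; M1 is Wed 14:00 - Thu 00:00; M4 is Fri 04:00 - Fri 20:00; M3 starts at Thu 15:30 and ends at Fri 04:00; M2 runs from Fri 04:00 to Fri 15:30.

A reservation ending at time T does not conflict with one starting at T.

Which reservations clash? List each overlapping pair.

M2 & M4, M2 & M5, M3 & M5, M4 & M5

Sorted by start: M1, M3, M5, M2, M4.
M3 starts after M1 ends, so nothing later overlaps M1 either.
M5 starts before M3 ends → M3 and M5 overlap.
M2 starts exactly when M3 ends (back-to-back, no overlap), so nothing later overlaps M3 either.
M2 starts before M5 ends → M5 and M2 overlap.
M4 starts before M5 ends → M5 and M4 overlap.
M4 starts before M2 ends → M2 and M4 overlap.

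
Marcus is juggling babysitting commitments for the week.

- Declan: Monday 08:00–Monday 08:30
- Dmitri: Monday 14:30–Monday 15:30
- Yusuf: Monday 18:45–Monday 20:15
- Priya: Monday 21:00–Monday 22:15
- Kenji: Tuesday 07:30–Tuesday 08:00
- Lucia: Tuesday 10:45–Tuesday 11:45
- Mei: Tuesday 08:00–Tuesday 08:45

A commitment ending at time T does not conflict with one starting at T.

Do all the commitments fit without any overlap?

Sorted by start: Declan, Dmitri, Yusuf, Priya, Kenji, Mei, Lucia.
Dmitri starts after Declan ends, so Declan has no further overlaps.
Yusuf starts after Dmitri ends, so Dmitri has no further overlaps.
Priya starts after Yusuf ends, so Yusuf has no further overlaps.
Kenji starts after Priya ends, so Priya has no further overlaps.
Mei starts exactly when Kenji ends (back-to-back, no overlap), so Kenji has no further overlaps.
Lucia starts after Mei ends.
Every pair is clear; the schedule has no overlaps.

Yes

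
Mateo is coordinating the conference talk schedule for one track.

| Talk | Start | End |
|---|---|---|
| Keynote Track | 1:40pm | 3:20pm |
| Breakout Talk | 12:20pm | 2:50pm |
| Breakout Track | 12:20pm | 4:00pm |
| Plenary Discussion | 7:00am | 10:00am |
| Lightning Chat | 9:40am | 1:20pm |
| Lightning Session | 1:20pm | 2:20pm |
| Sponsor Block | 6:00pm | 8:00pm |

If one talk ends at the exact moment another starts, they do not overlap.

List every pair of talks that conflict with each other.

Breakout Talk & Breakout Track, Breakout Talk & Keynote Track, Breakout Talk & Lightning Chat, Breakout Talk & Lightning Session, Breakout Track & Keynote Track, Breakout Track & Lightning Chat, Breakout Track & Lightning Session, Keynote Track & Lightning Session, Lightning Chat & Plenary Discussion

Sorted by start: Plenary Discussion, Lightning Chat, Breakout Talk, Breakout Track, Lightning Session, Keynote Track, Sponsor Block.
Lightning Chat starts before Plenary Discussion ends → Plenary Discussion and Lightning Chat overlap.
Breakout Talk starts after Plenary Discussion ends — done with Plenary Discussion.
Breakout Talk starts before Lightning Chat ends → Lightning Chat and Breakout Talk overlap.
Breakout Track starts before Lightning Chat ends → Lightning Chat and Breakout Track overlap.
Lightning Session starts exactly when Lightning Chat ends (back-to-back, no overlap) — done with Lightning Chat.
Breakout Track starts before Breakout Talk ends → Breakout Talk and Breakout Track overlap.
Lightning Session starts before Breakout Talk ends → Breakout Talk and Lightning Session overlap.
Keynote Track starts before Breakout Talk ends → Breakout Talk and Keynote Track overlap.
Sponsor Block starts after Breakout Talk ends.
Lightning Session starts before Breakout Track ends → Breakout Track and Lightning Session overlap.
Keynote Track starts before Breakout Track ends → Breakout Track and Keynote Track overlap.
Sponsor Block starts after Breakout Track ends.
Keynote Track starts before Lightning Session ends → Lightning Session and Keynote Track overlap.
Sponsor Block starts after Lightning Session ends.
Sponsor Block starts after Keynote Track ends.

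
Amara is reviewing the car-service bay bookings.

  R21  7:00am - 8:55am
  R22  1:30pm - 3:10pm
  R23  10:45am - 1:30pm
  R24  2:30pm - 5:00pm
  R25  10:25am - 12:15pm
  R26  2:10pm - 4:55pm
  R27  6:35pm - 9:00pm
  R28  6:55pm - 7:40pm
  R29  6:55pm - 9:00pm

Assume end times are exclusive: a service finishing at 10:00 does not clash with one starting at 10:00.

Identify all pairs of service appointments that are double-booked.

Two intervals overlap when each starts before the other ends.
Sorted by start: R21, R25, R23, R22, R26, R24, R27, R28, R29.
R25 starts after R21 ends; R21 is clear from here.
R23 starts before R25 ends → R25 and R23 overlap.
R22 starts after R25 ends; R25 is clear from here.
R22 starts exactly when R23 ends (back-to-back, no overlap); R23 is clear from here.
R26 starts before R22 ends → R22 and R26 overlap.
R24 starts before R22 ends → R22 and R24 overlap.
R27 starts after R22 ends; R22 is clear from here.
R24 starts before R26 ends → R26 and R24 overlap.
R27 starts after R26 ends; R26 is clear from here.
R27 starts after R24 ends; R24 is clear from here.
R28 starts before R27 ends → R27 and R28 overlap.
R29 starts before R27 ends → R27 and R29 overlap.
R29 starts before R28 ends → R28 and R29 overlap.

R22 & R24, R22 & R26, R23 & R25, R24 & R26, R27 & R28, R27 & R29, R28 & R29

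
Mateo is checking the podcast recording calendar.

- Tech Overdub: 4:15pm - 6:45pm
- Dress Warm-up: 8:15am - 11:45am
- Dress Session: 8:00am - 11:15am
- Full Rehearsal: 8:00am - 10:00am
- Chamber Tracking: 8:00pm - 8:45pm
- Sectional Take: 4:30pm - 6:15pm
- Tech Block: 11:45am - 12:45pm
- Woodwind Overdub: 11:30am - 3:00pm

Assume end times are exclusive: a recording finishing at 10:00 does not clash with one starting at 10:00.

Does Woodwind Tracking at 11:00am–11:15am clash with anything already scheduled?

Yes — it overlaps Dress Session, Dress Warm-up

Dress Session: starts 8:00am before Woodwind Tracking ends 11:15am, and ends 11:15am after Woodwind Tracking starts 11:00am → overlap.
Full Rehearsal: ends 10:00am at or before Woodwind Tracking starts 11:00am → clear.
Dress Warm-up: starts 8:15am before Woodwind Tracking ends 11:15am, and ends 11:45am after Woodwind Tracking starts 11:00am → overlap.
Woodwind Overdub: starts 11:30am at or after Woodwind Tracking ends 11:15am → clear.
Tech Block: starts 11:45am at or after Woodwind Tracking ends 11:15am → clear.
Tech Overdub: starts 4:15pm at or after Woodwind Tracking ends 11:15am → clear.
Sectional Take: starts 4:30pm at or after Woodwind Tracking ends 11:15am → clear.
Chamber Tracking: starts 8:00pm at or after Woodwind Tracking ends 11:15am → clear.
Woodwind Tracking overlaps Dress Session, Dress Warm-up.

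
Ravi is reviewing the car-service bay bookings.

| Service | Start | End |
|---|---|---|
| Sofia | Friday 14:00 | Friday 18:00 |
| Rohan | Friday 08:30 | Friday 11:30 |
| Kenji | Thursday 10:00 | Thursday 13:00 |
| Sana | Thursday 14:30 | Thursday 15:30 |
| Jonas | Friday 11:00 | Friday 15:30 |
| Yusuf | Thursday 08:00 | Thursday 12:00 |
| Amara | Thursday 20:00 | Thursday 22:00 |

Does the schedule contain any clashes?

Yes

Sorted by start: Yusuf, Kenji, Sana, Amara, Rohan, Jonas, Sofia.
Kenji starts before Yusuf ends → Yusuf and Kenji overlap.
That's a conflict, so the schedule is not conflict-free.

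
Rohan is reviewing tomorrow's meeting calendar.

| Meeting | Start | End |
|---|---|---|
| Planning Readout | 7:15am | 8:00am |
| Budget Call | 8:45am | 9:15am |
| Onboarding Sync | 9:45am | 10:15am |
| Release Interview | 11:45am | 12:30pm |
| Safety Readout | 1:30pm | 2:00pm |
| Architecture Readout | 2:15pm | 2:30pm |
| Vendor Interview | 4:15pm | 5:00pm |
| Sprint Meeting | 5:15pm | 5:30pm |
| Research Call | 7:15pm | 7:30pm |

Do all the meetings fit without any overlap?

Sorted by start: Planning Readout, Budget Call, Onboarding Sync, Release Interview, Safety Readout, Architecture Readout, Vendor Interview, Sprint Meeting, Research Call.
Budget Call starts after Planning Readout ends; Planning Readout is clear from here.
Onboarding Sync starts after Budget Call ends; Budget Call is clear from here.
Release Interview starts after Onboarding Sync ends; Onboarding Sync is clear from here.
Safety Readout starts after Release Interview ends; Release Interview is clear from here.
Architecture Readout starts after Safety Readout ends; Safety Readout is clear from here.
Vendor Interview starts after Architecture Readout ends; Architecture Readout is clear from here.
Sprint Meeting starts after Vendor Interview ends; Vendor Interview is clear from here.
Research Call starts after Sprint Meeting ends.
Every pair is clear; the schedule has no overlaps.

Yes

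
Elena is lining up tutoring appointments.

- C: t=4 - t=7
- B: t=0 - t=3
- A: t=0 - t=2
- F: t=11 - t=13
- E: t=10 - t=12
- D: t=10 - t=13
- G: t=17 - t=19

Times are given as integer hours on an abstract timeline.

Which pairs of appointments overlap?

Two intervals overlap when each starts before the other ends.
Sorted by start: A, B, C, D, E, F, G.
B starts before A ends → A and B overlap.
C starts after A ends — done with A.
C starts after B ends — done with B.
D starts after C ends — done with C.
E starts before D ends → D and E overlap.
F starts before D ends → D and F overlap.
G starts after D ends.
F starts before E ends → E and F overlap.
G starts after E ends.
G starts after F ends.

A & B, D & E, D & F, E & F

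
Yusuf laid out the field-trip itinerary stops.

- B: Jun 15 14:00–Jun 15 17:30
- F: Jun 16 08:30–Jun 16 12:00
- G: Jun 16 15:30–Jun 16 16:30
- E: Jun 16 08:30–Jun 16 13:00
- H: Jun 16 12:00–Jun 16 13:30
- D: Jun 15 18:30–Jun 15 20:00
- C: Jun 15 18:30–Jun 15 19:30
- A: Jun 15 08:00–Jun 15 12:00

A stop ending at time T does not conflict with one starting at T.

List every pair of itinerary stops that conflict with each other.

C & D, E & F, E & H

Check each pair: they overlap iff neither finishes before the other starts.
Sorted by start: A, B, C, D, E, F, H, G.
B starts after A ends, so nothing later overlaps A either.
C starts after B ends, so nothing later overlaps B either.
D starts before C ends → C and D overlap.
E starts after C ends, so nothing later overlaps C either.
E starts after D ends, so nothing later overlaps D either.
F starts before E ends → E and F overlap.
H starts before E ends → E and H overlap.
G starts after E ends.
H starts exactly when F ends (back-to-back, no overlap), so nothing later overlaps F either.
G starts after H ends.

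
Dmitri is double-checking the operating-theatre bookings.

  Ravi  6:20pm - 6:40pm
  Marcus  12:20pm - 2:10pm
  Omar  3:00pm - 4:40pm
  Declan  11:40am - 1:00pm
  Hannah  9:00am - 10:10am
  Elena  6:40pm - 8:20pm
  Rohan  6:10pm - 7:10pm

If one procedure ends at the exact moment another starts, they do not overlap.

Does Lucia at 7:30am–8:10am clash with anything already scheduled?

No — it doesn't clash with anything

Hannah: starts 9:00am at or after Lucia ends 8:10am → clear.
Declan: starts 11:40am at or after Lucia ends 8:10am → clear.
Marcus: starts 12:20pm at or after Lucia ends 8:10am → clear.
Omar: starts 3:00pm at or after Lucia ends 8:10am → clear.
Rohan: starts 6:10pm at or after Lucia ends 8:10am → clear.
Ravi: starts 6:20pm at or after Lucia ends 8:10am → clear.
Elena: starts 6:40pm at or after Lucia ends 8:10am → clear.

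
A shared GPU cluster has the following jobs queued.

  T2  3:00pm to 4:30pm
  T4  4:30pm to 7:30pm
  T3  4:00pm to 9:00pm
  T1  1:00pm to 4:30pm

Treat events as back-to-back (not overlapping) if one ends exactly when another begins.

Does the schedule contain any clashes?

Yes

Two intervals overlap when each starts before the other ends.
Sorted by start: T1, T2, T3, T4.
T2 starts before T1 ends → T1 and T2 overlap.
That's a conflict, so the schedule is not conflict-free.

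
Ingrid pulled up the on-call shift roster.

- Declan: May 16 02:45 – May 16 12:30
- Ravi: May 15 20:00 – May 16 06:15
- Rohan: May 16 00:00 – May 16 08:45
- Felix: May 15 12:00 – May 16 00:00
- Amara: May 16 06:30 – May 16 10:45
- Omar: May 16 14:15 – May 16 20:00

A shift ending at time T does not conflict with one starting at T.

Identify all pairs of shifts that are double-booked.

Sorted by start: Felix, Ravi, Rohan, Declan, Amara, Omar.
Ravi starts before Felix ends → Felix and Ravi overlap.
Rohan starts exactly when Felix ends (back-to-back, no overlap), so nothing later overlaps Felix either.
Rohan starts before Ravi ends → Ravi and Rohan overlap.
Declan starts before Ravi ends → Ravi and Declan overlap.
Amara starts after Ravi ends, so nothing later overlaps Ravi either.
Declan starts before Rohan ends → Rohan and Declan overlap.
Amara starts before Rohan ends → Rohan and Amara overlap.
Omar starts after Rohan ends.
Amara starts before Declan ends → Declan and Amara overlap.
Omar starts after Declan ends.
Omar starts after Amara ends.

Amara & Declan, Amara & Rohan, Declan & Ravi, Declan & Rohan, Felix & Ravi, Ravi & Rohan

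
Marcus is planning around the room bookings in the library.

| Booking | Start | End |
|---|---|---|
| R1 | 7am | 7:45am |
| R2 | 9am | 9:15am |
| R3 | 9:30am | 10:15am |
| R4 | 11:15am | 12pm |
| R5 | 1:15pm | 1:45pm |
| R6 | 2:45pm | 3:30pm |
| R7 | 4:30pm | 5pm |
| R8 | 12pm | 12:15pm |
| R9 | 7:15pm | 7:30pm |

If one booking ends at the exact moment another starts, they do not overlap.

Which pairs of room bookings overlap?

Sorted by start: R1, R2, R3, R4, R8, R5, R6, R7, R9.
R2 starts after R1 ends — done with R1.
R3 starts after R2 ends — done with R2.
R4 starts after R3 ends — done with R3.
R8 starts exactly when R4 ends (back-to-back, no overlap) — done with R4.
R5 starts after R8 ends — done with R8.
R6 starts after R5 ends — done with R5.
R7 starts after R6 ends — done with R6.
R9 starts after R7 ends.

no conflicts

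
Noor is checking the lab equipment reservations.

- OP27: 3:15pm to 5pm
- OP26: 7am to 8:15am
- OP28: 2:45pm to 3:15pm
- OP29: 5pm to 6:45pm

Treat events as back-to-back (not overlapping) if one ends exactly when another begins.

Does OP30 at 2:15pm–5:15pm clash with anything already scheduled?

OP26: ends 8:15am at or before OP30 starts 2:15pm → clear.
OP28: starts 2:45pm before OP30 ends 5:15pm, and ends 3:15pm after OP30 starts 2:15pm → overlap.
OP27: starts 3:15pm before OP30 ends 5:15pm, and ends 5pm after OP30 starts 2:15pm → overlap.
OP29: starts 5pm before OP30 ends 5:15pm, and ends 6:45pm after OP30 starts 2:15pm → overlap.
OP30 overlaps OP27, OP28, OP29.

Yes — it overlaps OP27, OP28, OP29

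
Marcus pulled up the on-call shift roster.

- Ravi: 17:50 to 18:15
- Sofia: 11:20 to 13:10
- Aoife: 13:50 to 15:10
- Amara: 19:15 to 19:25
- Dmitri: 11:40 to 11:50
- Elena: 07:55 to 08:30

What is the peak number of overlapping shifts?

Sweep the timeline, counting +1 at each start and −1 at each end (ends before starts at a tie):
07:55 start Elena → 1
08:30 end Elena → 0
11:20 start Sofia → 1
11:40 start Dmitri → 2
11:50 end Dmitri → 1
13:10 end Sofia → 0
13:50 start Aoife → 1
15:10 end Aoife → 0
17:50 start Ravi → 1
18:15 end Ravi → 0
19:15 start Amara → 1
19:25 end Amara → 0
Peak is 2, at 11:40 (Dmitri, Sofia).

2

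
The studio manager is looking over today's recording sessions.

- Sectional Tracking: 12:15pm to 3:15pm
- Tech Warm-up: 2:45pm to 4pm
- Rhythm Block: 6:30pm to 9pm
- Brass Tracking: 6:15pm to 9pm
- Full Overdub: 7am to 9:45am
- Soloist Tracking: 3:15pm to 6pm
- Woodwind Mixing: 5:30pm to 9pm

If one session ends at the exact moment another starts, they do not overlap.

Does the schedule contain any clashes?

Yes

Sorted by start: Full Overdub, Sectional Tracking, Tech Warm-up, Soloist Tracking, Woodwind Mixing, Brass Tracking, Rhythm Block.
Sectional Tracking starts after Full Overdub ends, so nothing later overlaps Full Overdub either.
Tech Warm-up starts before Sectional Tracking ends → Sectional Tracking and Tech Warm-up overlap.
That's a conflict, so the schedule is not conflict-free.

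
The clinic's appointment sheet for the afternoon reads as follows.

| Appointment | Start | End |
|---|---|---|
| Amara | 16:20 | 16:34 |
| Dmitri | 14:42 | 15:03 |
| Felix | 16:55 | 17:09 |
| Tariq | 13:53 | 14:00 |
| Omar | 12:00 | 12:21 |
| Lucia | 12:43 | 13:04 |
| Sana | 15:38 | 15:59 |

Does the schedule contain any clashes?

Sorted by start: Omar, Lucia, Tariq, Dmitri, Sana, Amara, Felix.
Lucia starts after Omar ends, so nothing later overlaps Omar either.
Tariq starts after Lucia ends, so nothing later overlaps Lucia either.
Dmitri starts after Tariq ends, so nothing later overlaps Tariq either.
Sana starts after Dmitri ends, so nothing later overlaps Dmitri either.
Amara starts after Sana ends, so nothing later overlaps Sana either.
Felix starts after Amara ends.
Every pair is clear; the schedule has no overlaps.

No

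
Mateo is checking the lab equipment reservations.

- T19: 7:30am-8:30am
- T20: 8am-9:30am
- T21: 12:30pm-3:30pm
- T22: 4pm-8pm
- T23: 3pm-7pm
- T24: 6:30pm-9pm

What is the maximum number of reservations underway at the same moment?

Walk through starts and ends in time order (an end at T is processed before a start at T):
7:30am start T19 → 1
8am start T20 → 2
8:30am end T19 → 1
9:30am end T20 → 0
12:30pm start T21 → 1
3pm start T23 → 2
3:30pm end T21 → 1
4pm start T22 → 2
6:30pm start T24 → 3
7pm end T23 → 2
8pm end T22 → 1
9pm end T24 → 0
Peak is 3, at 6:30pm (T22, T23, T24).

3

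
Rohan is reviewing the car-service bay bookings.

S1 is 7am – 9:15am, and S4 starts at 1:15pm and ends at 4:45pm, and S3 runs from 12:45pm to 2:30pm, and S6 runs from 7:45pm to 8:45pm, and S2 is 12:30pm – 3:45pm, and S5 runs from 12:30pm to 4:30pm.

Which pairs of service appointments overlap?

S2 & S3, S2 & S4, S2 & S5, S3 & S4, S3 & S5, S4 & S5

Sorted by start: S1, S2, S5, S3, S4, S6.
S2 starts after S1 ends; S1 is clear from here.
S5 starts before S2 ends → S2 and S5 overlap.
S3 starts before S2 ends → S2 and S3 overlap.
S4 starts before S2 ends → S2 and S4 overlap.
S6 starts after S2 ends.
S3 starts before S5 ends → S5 and S3 overlap.
S4 starts before S5 ends → S5 and S4 overlap.
S6 starts after S5 ends.
S4 starts before S3 ends → S3 and S4 overlap.
S6 starts after S3 ends.
S6 starts after S4 ends.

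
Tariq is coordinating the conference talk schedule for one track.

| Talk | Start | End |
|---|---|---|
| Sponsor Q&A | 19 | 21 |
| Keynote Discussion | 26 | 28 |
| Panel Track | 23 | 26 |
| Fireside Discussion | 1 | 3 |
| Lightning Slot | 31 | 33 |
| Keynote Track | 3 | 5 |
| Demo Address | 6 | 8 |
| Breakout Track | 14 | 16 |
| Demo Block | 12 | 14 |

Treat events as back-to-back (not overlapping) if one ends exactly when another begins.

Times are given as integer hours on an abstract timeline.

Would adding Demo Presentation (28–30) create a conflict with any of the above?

Fireside Discussion: ends 3 at or before Demo Presentation starts 28 → clear.
Keynote Track: ends 5 at or before Demo Presentation starts 28 → clear.
Demo Address: ends 8 at or before Demo Presentation starts 28 → clear.
Demo Block: ends 14 at or before Demo Presentation starts 28 → clear.
Breakout Track: ends 16 at or before Demo Presentation starts 28 → clear.
Sponsor Q&A: ends 21 at or before Demo Presentation starts 28 → clear.
Panel Track: ends 26 at or before Demo Presentation starts 28 → clear.
Keynote Discussion: ends 28 at or before Demo Presentation starts 28 → clear.
Lightning Slot: starts 31 at or after Demo Presentation ends 30 → clear.

No — it doesn't clash with anything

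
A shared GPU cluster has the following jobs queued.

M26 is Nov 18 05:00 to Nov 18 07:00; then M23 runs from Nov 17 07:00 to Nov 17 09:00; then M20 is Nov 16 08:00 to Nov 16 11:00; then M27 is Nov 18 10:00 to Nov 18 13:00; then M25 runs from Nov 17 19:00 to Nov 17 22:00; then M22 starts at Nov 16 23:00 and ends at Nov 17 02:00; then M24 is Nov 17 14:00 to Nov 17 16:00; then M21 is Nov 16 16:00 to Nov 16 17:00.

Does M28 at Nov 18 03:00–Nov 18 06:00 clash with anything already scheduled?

Yes — it overlaps M26

M20: ends Nov 16 11:00 at or before M28 starts Nov 18 03:00 → clear.
M21: ends Nov 16 17:00 at or before M28 starts Nov 18 03:00 → clear.
M22: ends Nov 17 02:00 at or before M28 starts Nov 18 03:00 → clear.
M23: ends Nov 17 09:00 at or before M28 starts Nov 18 03:00 → clear.
M24: ends Nov 17 16:00 at or before M28 starts Nov 18 03:00 → clear.
M25: ends Nov 17 22:00 at or before M28 starts Nov 18 03:00 → clear.
M26: starts Nov 18 05:00 before M28 ends Nov 18 06:00, and ends Nov 18 07:00 after M28 starts Nov 18 03:00 → overlap.
M27: starts Nov 18 10:00 at or after M28 ends Nov 18 06:00 → clear.
M28 overlaps M26.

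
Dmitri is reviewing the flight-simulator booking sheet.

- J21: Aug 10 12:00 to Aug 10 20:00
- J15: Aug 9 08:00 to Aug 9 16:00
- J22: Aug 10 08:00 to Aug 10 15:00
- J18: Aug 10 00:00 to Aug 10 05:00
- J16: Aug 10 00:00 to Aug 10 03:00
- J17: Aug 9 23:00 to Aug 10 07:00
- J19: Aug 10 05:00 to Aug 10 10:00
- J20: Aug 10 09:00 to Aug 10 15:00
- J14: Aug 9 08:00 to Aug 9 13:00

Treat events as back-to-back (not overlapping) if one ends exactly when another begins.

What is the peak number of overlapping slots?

Sweep the timeline, counting +1 at each start and −1 at each end (ends before starts at a tie):
Aug 9 08:00 start J14 → 1
Aug 9 08:00 start J15 → 2
Aug 9 13:00 end J14 → 1
Aug 9 16:00 end J15 → 0
Aug 9 23:00 start J17 → 1
Aug 10 00:00 start J16 → 2
Aug 10 00:00 start J18 → 3
Aug 10 03:00 end J16 → 2
Aug 10 05:00 end J18 → 1
Aug 10 05:00 start J19 → 2
Aug 10 07:00 end J17 → 1
Aug 10 08:00 start J22 → 2
Aug 10 09:00 start J20 → 3
Aug 10 10:00 end J19 → 2
Aug 10 12:00 start J21 → 3
Aug 10 15:00 end J20 → 2
Aug 10 15:00 end J22 → 1
Aug 10 20:00 end J21 → 0
Peak is 3, at Aug 10 00:00 (J16, J17, J18).

3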